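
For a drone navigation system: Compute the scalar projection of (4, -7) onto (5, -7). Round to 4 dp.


u.v = 69, |v| = sqrt(74) = 8.6023
Scalar projection = u.v / |v| = 69 / sqrt(74) = 8.0211

8.0211


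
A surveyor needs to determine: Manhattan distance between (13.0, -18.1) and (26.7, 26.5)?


|13-26.7| + |(-18.1)-26.5| = 13.7 + 44.6 = 58.3

58.3


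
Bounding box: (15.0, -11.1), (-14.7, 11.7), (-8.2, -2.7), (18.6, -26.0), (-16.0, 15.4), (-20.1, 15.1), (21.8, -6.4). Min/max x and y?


x range: [-20.1, 21.8]
y range: [-26, 15.4]
Bounding box: (-20.1,-26) to (21.8,15.4)

(-20.1,-26) to (21.8,15.4)


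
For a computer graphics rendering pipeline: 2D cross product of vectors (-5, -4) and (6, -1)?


u x v = u_x*v_y - u_y*v_x = (-5)*(-1) - (-4)*6
= 5 - (-24) = 29

29


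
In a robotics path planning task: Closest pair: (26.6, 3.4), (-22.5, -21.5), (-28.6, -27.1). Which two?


d(P0,P1) = 55.0529, d(P0,P2) = 63.0658, d(P1,P2) = 8.2807
Closest: P1 and P2

Closest pair: (-22.5, -21.5) and (-28.6, -27.1), distance = 8.2807


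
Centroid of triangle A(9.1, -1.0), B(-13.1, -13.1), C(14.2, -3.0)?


Centroid = ((x_A+x_B+x_C)/3, (y_A+y_B+y_C)/3)
= ((9.1+(-13.1)+14.2)/3, ((-1)+(-13.1)+(-3))/3)
= (3.4, -5.7)

(3.4, -5.7)


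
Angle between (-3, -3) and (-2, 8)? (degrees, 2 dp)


u.v = -18, |u| = sqrt(18) = 4.2426, |v| = sqrt(68) = 8.2462
cos(theta) = u.v/(|u||v|) = -18/sqrt(1224) = -0.514496
theta = acos(-0.514496) = 120.96 degrees

120.96 degrees


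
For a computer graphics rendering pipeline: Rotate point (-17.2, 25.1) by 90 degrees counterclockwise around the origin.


90° CCW: (x,y) -> (-y, x)
(-17.2,25.1) -> (-25.1, -17.2)

(-25.1, -17.2)


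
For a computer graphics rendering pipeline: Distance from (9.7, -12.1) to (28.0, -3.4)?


dx=18.3, dy=8.7
d^2 = 18.3^2 + 8.7^2 = 410.58
d = sqrt(410.58) = 20.2628

20.2628


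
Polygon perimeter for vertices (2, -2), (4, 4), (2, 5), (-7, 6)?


Sides: (2, -2)->(4, 4): sqrt(40) = 6.324555, (4, 4)->(2, 5): sqrt(5) = 2.236068, (2, 5)->(-7, 6): sqrt(82) = 9.055385, (-7, 6)->(2, -2): sqrt(145) = 12.041595
Sum = 29.657603
Perimeter = 29.6576

29.6576


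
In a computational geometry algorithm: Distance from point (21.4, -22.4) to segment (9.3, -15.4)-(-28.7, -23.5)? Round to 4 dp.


Project P onto AB: t = 0 (clamped to [0,1])
Closest point on segment: (9.3, -15.4)
Distance: 13.9789

13.9789


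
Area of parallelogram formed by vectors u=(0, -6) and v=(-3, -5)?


|u x v| = |0*(-5) - (-6)*(-3)|
= |0 - 18| = 18

18


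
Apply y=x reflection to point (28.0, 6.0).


Reflection over y=x: (x,y) -> (y,x)
(28, 6) -> (6, 28)

(6, 28)


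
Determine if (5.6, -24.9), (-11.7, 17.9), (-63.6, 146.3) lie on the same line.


Cross product: ((-11.7)-5.6)*(146.3-(-24.9)) - (17.9-(-24.9))*((-63.6)-5.6)
= 0

Yes, collinear


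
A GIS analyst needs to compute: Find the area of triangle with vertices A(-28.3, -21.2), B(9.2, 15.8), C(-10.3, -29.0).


Area = |x_A(y_B-y_C) + x_B(y_C-y_A) + x_C(y_A-y_B)|/2
= |(-1267.84) + (-71.76) + 381.1|/2
= 958.5/2 = 479.25

479.25


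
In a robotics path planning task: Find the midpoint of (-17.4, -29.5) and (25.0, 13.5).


M = (((-17.4)+25)/2, ((-29.5)+13.5)/2)
= (3.8, -8)

(3.8, -8)


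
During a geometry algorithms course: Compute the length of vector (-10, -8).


|u| = sqrt((-10)^2 + (-8)^2) = sqrt(164) = 12.8062

12.8062


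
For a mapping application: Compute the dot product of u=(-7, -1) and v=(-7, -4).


u . v = u_x*v_x + u_y*v_y = (-7)*(-7) + (-1)*(-4)
= 49 + 4 = 53

53


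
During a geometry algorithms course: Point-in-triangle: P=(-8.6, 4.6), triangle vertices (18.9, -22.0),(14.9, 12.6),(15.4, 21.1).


Cross products: AB x AP = 845.1, BC x BP = 195.75, CA x CP = -1092.15
All same sign? no

No, outside


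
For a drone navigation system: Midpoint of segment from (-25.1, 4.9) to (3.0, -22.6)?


M = (((-25.1)+3)/2, (4.9+(-22.6))/2)
= (-11.05, -8.85)

(-11.05, -8.85)


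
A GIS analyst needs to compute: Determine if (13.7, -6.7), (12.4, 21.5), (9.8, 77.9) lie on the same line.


Cross product: (12.4-13.7)*(77.9-(-6.7)) - (21.5-(-6.7))*(9.8-13.7)
= 0

Yes, collinear


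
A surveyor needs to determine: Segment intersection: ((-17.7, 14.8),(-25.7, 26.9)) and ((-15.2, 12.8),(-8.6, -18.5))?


Cross products: d1=-65.05, d2=-235.59, d3=-14.25, d4=156.29
d1*d2 < 0 and d3*d4 < 0? no

No, they don't intersect


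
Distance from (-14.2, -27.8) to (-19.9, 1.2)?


dx=-5.7, dy=29
d^2 = (-5.7)^2 + 29^2 = 873.49
d = sqrt(873.49) = 29.5549

29.5549


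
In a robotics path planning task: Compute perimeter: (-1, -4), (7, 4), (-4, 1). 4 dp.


Sides: (-1, -4)->(7, 4): sqrt(128) = 11.313708, (7, 4)->(-4, 1): sqrt(130) = 11.401754, (-4, 1)->(-1, -4): sqrt(34) = 5.830952
Sum = 28.546414
Perimeter = 28.5464

28.5464


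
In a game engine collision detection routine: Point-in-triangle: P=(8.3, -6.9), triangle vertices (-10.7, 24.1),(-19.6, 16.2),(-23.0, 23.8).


Cross products: AB x AP = 426, BC x BP = -133.5, CA x CP = -387
All same sign? no

No, outside


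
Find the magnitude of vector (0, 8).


|u| = sqrt(0^2 + 8^2) = sqrt(64) = 8

8


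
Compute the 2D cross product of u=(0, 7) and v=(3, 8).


u x v = u_x*v_y - u_y*v_x = 0*8 - 7*3
= 0 - 21 = -21

-21


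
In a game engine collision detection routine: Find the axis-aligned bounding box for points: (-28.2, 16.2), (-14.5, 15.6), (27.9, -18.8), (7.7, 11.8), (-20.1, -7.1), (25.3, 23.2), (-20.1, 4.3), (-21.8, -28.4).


x range: [-28.2, 27.9]
y range: [-28.4, 23.2]
Bounding box: (-28.2,-28.4) to (27.9,23.2)

(-28.2,-28.4) to (27.9,23.2)


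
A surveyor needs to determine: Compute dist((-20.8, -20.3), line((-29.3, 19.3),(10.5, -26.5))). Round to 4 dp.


|cross product| = 1186.78
|line direction| = sqrt(3681.68) = 60.6768
Distance = 1186.78/sqrt(3681.68) = 19.559

19.559


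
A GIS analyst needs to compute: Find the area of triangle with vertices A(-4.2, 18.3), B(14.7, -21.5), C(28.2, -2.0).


Area = |x_A(y_B-y_C) + x_B(y_C-y_A) + x_C(y_A-y_B)|/2
= |81.9 + (-298.41) + 1122.36|/2
= 905.85/2 = 452.925

452.925


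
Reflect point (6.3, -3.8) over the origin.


Reflection over origin: (x,y) -> (-x,-y)
(6.3, -3.8) -> (-6.3, 3.8)

(-6.3, 3.8)


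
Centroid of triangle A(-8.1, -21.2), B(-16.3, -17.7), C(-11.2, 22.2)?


Centroid = ((x_A+x_B+x_C)/3, (y_A+y_B+y_C)/3)
= (((-8.1)+(-16.3)+(-11.2))/3, ((-21.2)+(-17.7)+22.2)/3)
= (-11.8667, -5.5667)

(-11.8667, -5.5667)


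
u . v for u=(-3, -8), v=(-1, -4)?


u . v = u_x*v_x + u_y*v_y = (-3)*(-1) + (-8)*(-4)
= 3 + 32 = 35

35


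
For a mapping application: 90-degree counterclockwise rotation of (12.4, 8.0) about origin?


90° CCW: (x,y) -> (-y, x)
(12.4,8) -> (-8, 12.4)

(-8, 12.4)


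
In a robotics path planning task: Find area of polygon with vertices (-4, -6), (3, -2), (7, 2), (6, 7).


Shoelace sum: ((-4)*(-2) - 3*(-6)) + (3*2 - 7*(-2)) + (7*7 - 6*2) + (6*(-6) - (-4)*7)
= 75
Area = |75|/2 = 37.5

37.5


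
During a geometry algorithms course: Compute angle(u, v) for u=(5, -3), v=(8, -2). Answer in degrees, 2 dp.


u.v = 46, |u| = sqrt(34) = 5.831, |v| = sqrt(68) = 8.2462
cos(theta) = u.v/(|u||v|) = 46/sqrt(2312) = 0.956674
theta = acos(0.956674) = 16.93 degrees

16.93 degrees


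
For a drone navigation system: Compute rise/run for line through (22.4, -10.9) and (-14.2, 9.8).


slope = (y2-y1)/(x2-x1) = (9.8-(-10.9))/((-14.2)-22.4) = 20.7/(-36.6) = -0.5656

-0.5656


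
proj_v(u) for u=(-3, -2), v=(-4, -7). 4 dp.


u.v = 26, |v| = sqrt(65) = 8.0623
Scalar projection = u.v / |v| = 26 / sqrt(65) = 3.2249

3.2249


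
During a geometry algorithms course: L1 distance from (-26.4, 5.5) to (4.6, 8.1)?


|(-26.4)-4.6| + |5.5-8.1| = 31 + 2.6 = 33.6

33.6


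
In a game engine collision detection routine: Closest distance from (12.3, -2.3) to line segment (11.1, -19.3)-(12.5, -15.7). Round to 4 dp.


Project P onto AB: t = 1 (clamped to [0,1])
Closest point on segment: (12.5, -15.7)
Distance: 13.4015

13.4015


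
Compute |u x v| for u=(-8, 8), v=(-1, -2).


|u x v| = |(-8)*(-2) - 8*(-1)|
= |16 - (-8)| = 24

24


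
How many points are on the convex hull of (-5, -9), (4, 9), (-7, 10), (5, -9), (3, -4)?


Convex hull vertices (CCW): (-7, 10), (-5, -9), (5, -9), (4, 9)
Count = 4

4


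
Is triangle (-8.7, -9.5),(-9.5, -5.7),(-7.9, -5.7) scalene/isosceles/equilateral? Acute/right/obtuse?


Side lengths squared: AB^2=15.08, BC^2=2.56, CA^2=15.08
Sorted: [2.56, 15.08, 15.08]
By sides: Isosceles, By angles: Acute

Isosceles, Acute


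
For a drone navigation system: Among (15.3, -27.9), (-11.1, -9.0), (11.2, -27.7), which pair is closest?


d(P0,P1) = 32.468, d(P0,P2) = 4.1049, d(P1,P2) = 29.1029
Closest: P0 and P2

Closest pair: (15.3, -27.9) and (11.2, -27.7), distance = 4.1049


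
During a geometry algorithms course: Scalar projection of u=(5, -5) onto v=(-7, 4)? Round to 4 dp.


u.v = -55, |v| = sqrt(65) = 8.0623
Scalar projection = u.v / |v| = -55 / sqrt(65) = -6.8219

-6.8219


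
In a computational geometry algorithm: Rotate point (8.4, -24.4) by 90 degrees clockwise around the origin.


90° CW: (x,y) -> (y, -x)
(8.4,-24.4) -> (-24.4, -8.4)

(-24.4, -8.4)


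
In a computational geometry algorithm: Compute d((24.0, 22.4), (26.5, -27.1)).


dx=2.5, dy=-49.5
d^2 = 2.5^2 + (-49.5)^2 = 2456.5
d = sqrt(2456.5) = 49.5631

49.5631


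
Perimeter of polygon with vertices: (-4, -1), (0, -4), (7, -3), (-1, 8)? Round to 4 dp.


Sides: (-4, -1)->(0, -4): sqrt(25) = 5, (0, -4)->(7, -3): sqrt(50) = 7.071068, (7, -3)->(-1, 8): sqrt(185) = 13.601471, (-1, 8)->(-4, -1): sqrt(90) = 9.486833
Sum = 35.159372
Perimeter = 35.1594

35.1594


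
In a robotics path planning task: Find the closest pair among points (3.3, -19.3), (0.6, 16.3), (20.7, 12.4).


d(P0,P1) = 35.7022, d(P0,P2) = 36.1614, d(P1,P2) = 20.4749
Closest: P1 and P2

Closest pair: (0.6, 16.3) and (20.7, 12.4), distance = 20.4749


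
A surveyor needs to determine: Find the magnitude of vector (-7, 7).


|u| = sqrt((-7)^2 + 7^2) = sqrt(98) = 9.8995

9.8995


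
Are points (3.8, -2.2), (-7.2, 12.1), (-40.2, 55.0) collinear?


Cross product: ((-7.2)-3.8)*(55-(-2.2)) - (12.1-(-2.2))*((-40.2)-3.8)
= 0

Yes, collinear


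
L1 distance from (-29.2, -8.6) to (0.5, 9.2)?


|(-29.2)-0.5| + |(-8.6)-9.2| = 29.7 + 17.8 = 47.5

47.5


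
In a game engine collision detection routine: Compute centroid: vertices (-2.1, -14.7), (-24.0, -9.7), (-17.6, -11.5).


Centroid = ((x_A+x_B+x_C)/3, (y_A+y_B+y_C)/3)
= (((-2.1)+(-24)+(-17.6))/3, ((-14.7)+(-9.7)+(-11.5))/3)
= (-14.5667, -11.9667)

(-14.5667, -11.9667)


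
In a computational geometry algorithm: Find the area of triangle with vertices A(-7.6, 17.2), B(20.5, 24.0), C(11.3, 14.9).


Area = |x_A(y_B-y_C) + x_B(y_C-y_A) + x_C(y_A-y_B)|/2
= |(-69.16) + (-47.15) + (-76.84)|/2
= 193.15/2 = 96.575

96.575


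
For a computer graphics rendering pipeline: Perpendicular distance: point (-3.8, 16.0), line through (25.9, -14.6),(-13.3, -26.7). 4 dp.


|cross product| = 1558.89
|line direction| = sqrt(1683.05) = 41.025
Distance = 1558.89/sqrt(1683.05) = 37.9985

37.9985


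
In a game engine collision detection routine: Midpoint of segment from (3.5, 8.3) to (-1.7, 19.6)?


M = ((3.5+(-1.7))/2, (8.3+19.6)/2)
= (0.9, 13.95)

(0.9, 13.95)


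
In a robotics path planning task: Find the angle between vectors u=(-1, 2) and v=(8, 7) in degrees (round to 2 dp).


u.v = 6, |u| = sqrt(5) = 2.2361, |v| = sqrt(113) = 10.6301
cos(theta) = u.v/(|u||v|) = 6/sqrt(565) = 0.252422
theta = acos(0.252422) = 75.38 degrees

75.38 degrees


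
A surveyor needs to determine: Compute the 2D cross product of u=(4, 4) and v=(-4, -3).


u x v = u_x*v_y - u_y*v_x = 4*(-3) - 4*(-4)
= (-12) - (-16) = 4

4


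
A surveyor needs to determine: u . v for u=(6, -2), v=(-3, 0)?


u . v = u_x*v_x + u_y*v_y = 6*(-3) + (-2)*0
= (-18) + 0 = -18

-18


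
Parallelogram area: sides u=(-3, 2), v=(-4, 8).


|u x v| = |(-3)*8 - 2*(-4)|
= |(-24) - (-8)| = 16

16


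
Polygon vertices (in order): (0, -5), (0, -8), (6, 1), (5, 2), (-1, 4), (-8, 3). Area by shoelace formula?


Shoelace sum: (0*(-8) - 0*(-5)) + (0*1 - 6*(-8)) + (6*2 - 5*1) + (5*4 - (-1)*2) + ((-1)*3 - (-8)*4) + ((-8)*(-5) - 0*3)
= 146
Area = |146|/2 = 73

73


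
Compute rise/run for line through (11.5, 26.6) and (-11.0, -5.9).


slope = (y2-y1)/(x2-x1) = ((-5.9)-26.6)/((-11)-11.5) = (-32.5)/(-22.5) = 1.4444

1.4444


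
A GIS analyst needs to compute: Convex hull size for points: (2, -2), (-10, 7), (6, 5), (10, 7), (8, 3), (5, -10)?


Convex hull vertices (CCW): (-10, 7), (5, -10), (10, 7)
Count = 3

3


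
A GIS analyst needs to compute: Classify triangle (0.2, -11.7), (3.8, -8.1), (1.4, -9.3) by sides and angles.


Side lengths squared: AB^2=25.92, BC^2=7.2, CA^2=7.2
Sorted: [7.2, 7.2, 25.92]
By sides: Isosceles, By angles: Obtuse

Isosceles, Obtuse


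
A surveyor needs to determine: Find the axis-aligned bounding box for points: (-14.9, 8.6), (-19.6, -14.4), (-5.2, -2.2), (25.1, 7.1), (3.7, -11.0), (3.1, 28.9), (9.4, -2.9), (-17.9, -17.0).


x range: [-19.6, 25.1]
y range: [-17, 28.9]
Bounding box: (-19.6,-17) to (25.1,28.9)

(-19.6,-17) to (25.1,28.9)


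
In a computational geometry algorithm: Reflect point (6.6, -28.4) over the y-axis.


Reflection over y-axis: (x,y) -> (-x,y)
(6.6, -28.4) -> (-6.6, -28.4)

(-6.6, -28.4)


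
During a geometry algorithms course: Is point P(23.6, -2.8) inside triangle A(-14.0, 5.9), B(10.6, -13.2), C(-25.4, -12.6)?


Cross products: AB x AP = 504.14, BC x BP = -382.2, CA x CP = -794.78
All same sign? no

No, outside


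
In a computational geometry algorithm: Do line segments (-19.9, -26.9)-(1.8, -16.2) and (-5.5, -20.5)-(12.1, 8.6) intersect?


Cross products: d1=306.4, d2=-136.75, d3=-15.2, d4=427.95
d1*d2 < 0 and d3*d4 < 0? yes

Yes, they intersect


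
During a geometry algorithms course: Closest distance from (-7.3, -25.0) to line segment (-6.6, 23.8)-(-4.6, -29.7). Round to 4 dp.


Project P onto AB: t = 0.9104 (clamped to [0,1])
Closest point on segment: (-4.7792, -24.9058)
Distance: 2.5225

2.5225


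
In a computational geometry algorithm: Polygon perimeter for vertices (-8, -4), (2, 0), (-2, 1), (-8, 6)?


Sides: (-8, -4)->(2, 0): sqrt(116) = 10.77033, (2, 0)->(-2, 1): sqrt(17) = 4.123106, (-2, 1)->(-8, 6): sqrt(61) = 7.81025, (-8, 6)->(-8, -4): sqrt(100) = 10
Sum = 32.703686
Perimeter = 32.7037

32.7037


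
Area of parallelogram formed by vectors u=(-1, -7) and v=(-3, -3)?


|u x v| = |(-1)*(-3) - (-7)*(-3)|
= |3 - 21| = 18

18


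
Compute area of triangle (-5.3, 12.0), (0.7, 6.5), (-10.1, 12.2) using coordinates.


Area = |x_A(y_B-y_C) + x_B(y_C-y_A) + x_C(y_A-y_B)|/2
= |30.21 + 0.14 + (-55.55)|/2
= 25.2/2 = 12.6

12.6


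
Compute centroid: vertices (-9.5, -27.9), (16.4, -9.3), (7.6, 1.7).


Centroid = ((x_A+x_B+x_C)/3, (y_A+y_B+y_C)/3)
= (((-9.5)+16.4+7.6)/3, ((-27.9)+(-9.3)+1.7)/3)
= (4.8333, -11.8333)

(4.8333, -11.8333)


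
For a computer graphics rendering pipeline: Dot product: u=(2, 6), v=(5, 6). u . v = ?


u . v = u_x*v_x + u_y*v_y = 2*5 + 6*6
= 10 + 36 = 46

46


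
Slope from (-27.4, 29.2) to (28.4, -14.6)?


slope = (y2-y1)/(x2-x1) = ((-14.6)-29.2)/(28.4-(-27.4)) = (-43.8)/55.8 = -0.7849

-0.7849


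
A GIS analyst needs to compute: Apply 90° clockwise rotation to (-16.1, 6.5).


90° CW: (x,y) -> (y, -x)
(-16.1,6.5) -> (6.5, 16.1)

(6.5, 16.1)


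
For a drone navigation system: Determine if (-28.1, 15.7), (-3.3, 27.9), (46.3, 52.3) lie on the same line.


Cross product: ((-3.3)-(-28.1))*(52.3-15.7) - (27.9-15.7)*(46.3-(-28.1))
= 0

Yes, collinear


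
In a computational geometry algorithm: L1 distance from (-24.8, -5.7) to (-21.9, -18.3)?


|(-24.8)-(-21.9)| + |(-5.7)-(-18.3)| = 2.9 + 12.6 = 15.5

15.5


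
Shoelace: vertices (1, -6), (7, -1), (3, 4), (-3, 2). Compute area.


Shoelace sum: (1*(-1) - 7*(-6)) + (7*4 - 3*(-1)) + (3*2 - (-3)*4) + ((-3)*(-6) - 1*2)
= 106
Area = |106|/2 = 53

53


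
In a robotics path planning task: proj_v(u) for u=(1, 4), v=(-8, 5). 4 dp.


u.v = 12, |v| = sqrt(89) = 9.434
Scalar projection = u.v / |v| = 12 / sqrt(89) = 1.272

1.272


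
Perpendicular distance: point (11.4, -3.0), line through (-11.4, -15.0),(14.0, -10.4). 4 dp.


|cross product| = 199.92
|line direction| = sqrt(666.32) = 25.8132
Distance = 199.92/sqrt(666.32) = 7.7449

7.7449


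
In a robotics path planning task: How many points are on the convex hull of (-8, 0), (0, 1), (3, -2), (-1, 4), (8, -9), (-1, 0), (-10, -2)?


Convex hull vertices (CCW): (-10, -2), (8, -9), (-1, 4), (-8, 0)
Count = 4

4


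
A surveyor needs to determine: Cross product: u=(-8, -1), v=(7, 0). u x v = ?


u x v = u_x*v_y - u_y*v_x = (-8)*0 - (-1)*7
= 0 - (-7) = 7

7


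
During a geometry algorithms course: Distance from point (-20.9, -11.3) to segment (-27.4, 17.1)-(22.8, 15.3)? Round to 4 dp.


Project P onto AB: t = 0.1496 (clamped to [0,1])
Closest point on segment: (-19.8913, 16.8308)
Distance: 28.1488

28.1488


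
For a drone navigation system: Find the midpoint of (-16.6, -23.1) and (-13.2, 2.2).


M = (((-16.6)+(-13.2))/2, ((-23.1)+2.2)/2)
= (-14.9, -10.45)

(-14.9, -10.45)


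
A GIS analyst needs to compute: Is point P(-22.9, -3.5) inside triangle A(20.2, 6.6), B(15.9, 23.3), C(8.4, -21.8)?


Cross products: AB x AP = 763.2, BC x BP = -1548.88, CA x CP = 1104.86
All same sign? no

No, outside


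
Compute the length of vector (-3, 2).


|u| = sqrt((-3)^2 + 2^2) = sqrt(13) = 3.6056

3.6056


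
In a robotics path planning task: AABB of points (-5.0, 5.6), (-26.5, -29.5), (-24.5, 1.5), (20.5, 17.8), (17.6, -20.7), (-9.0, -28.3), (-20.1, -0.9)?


x range: [-26.5, 20.5]
y range: [-29.5, 17.8]
Bounding box: (-26.5,-29.5) to (20.5,17.8)

(-26.5,-29.5) to (20.5,17.8)


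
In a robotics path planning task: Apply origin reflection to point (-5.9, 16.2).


Reflection over origin: (x,y) -> (-x,-y)
(-5.9, 16.2) -> (5.9, -16.2)

(5.9, -16.2)


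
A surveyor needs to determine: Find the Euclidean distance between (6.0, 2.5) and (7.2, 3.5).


dx=1.2, dy=1
d^2 = 1.2^2 + 1^2 = 2.44
d = sqrt(2.44) = 1.562

1.562


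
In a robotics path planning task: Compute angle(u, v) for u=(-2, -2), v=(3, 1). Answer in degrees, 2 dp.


u.v = -8, |u| = sqrt(8) = 2.8284, |v| = sqrt(10) = 3.1623
cos(theta) = u.v/(|u||v|) = -8/sqrt(80) = -0.894427
theta = acos(-0.894427) = 153.43 degrees

153.43 degrees


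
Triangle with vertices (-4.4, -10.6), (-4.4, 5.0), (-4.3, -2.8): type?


Side lengths squared: AB^2=243.36, BC^2=60.85, CA^2=60.85
Sorted: [60.85, 60.85, 243.36]
By sides: Isosceles, By angles: Obtuse

Isosceles, Obtuse


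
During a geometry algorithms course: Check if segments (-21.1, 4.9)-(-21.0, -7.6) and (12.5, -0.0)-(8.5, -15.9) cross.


Cross products: d1=-553.84, d2=-502.25, d3=419.51, d4=367.92
d1*d2 < 0 and d3*d4 < 0? no

No, they don't intersect


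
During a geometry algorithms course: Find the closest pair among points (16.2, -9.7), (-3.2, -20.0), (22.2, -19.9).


d(P0,P1) = 21.9647, d(P0,P2) = 11.8338, d(P1,P2) = 25.4002
Closest: P0 and P2

Closest pair: (16.2, -9.7) and (22.2, -19.9), distance = 11.8338


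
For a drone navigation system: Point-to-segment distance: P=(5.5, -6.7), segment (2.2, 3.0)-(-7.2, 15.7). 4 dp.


Project P onto AB: t = 0 (clamped to [0,1])
Closest point on segment: (2.2, 3)
Distance: 10.246

10.246


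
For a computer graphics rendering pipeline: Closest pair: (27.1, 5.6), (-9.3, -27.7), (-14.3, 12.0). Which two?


d(P0,P1) = 49.3341, d(P0,P2) = 41.8918, d(P1,P2) = 40.0136
Closest: P1 and P2

Closest pair: (-9.3, -27.7) and (-14.3, 12.0), distance = 40.0136


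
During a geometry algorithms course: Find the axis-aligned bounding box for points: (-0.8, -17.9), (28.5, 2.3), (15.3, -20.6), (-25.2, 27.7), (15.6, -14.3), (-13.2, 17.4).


x range: [-25.2, 28.5]
y range: [-20.6, 27.7]
Bounding box: (-25.2,-20.6) to (28.5,27.7)

(-25.2,-20.6) to (28.5,27.7)


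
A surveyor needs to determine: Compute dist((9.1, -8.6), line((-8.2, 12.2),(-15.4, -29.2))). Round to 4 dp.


|cross product| = 865.98
|line direction| = sqrt(1765.8) = 42.0214
Distance = 865.98/sqrt(1765.8) = 20.6081

20.6081


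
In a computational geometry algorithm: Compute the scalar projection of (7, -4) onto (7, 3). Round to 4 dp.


u.v = 37, |v| = sqrt(58) = 7.6158
Scalar projection = u.v / |v| = 37 / sqrt(58) = 4.8583

4.8583


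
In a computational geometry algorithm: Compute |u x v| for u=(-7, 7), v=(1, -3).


|u x v| = |(-7)*(-3) - 7*1|
= |21 - 7| = 14

14


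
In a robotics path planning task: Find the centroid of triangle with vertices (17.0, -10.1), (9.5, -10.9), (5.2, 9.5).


Centroid = ((x_A+x_B+x_C)/3, (y_A+y_B+y_C)/3)
= ((17+9.5+5.2)/3, ((-10.1)+(-10.9)+9.5)/3)
= (10.5667, -3.8333)

(10.5667, -3.8333)


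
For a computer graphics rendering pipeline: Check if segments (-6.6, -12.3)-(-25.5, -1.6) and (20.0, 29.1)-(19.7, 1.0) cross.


Cross products: d1=-735.04, d2=-1269.34, d3=-1067.08, d4=-532.78
d1*d2 < 0 and d3*d4 < 0? no

No, they don't intersect


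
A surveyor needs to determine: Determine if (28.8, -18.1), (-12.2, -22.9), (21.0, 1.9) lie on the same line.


Cross product: ((-12.2)-28.8)*(1.9-(-18.1)) - ((-22.9)-(-18.1))*(21-28.8)
= -857.44

No, not collinear


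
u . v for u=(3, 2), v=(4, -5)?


u . v = u_x*v_x + u_y*v_y = 3*4 + 2*(-5)
= 12 + (-10) = 2

2


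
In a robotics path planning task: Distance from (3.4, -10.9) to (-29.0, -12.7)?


dx=-32.4, dy=-1.8
d^2 = (-32.4)^2 + (-1.8)^2 = 1053
d = sqrt(1053) = 32.45

32.45


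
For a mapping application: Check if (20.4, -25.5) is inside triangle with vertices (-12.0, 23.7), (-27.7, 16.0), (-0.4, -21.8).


Cross products: AB x AP = 1021.92, BC x BP = 685.23, CA x CP = -903.48
All same sign? no

No, outside


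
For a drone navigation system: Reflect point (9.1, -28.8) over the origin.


Reflection over origin: (x,y) -> (-x,-y)
(9.1, -28.8) -> (-9.1, 28.8)

(-9.1, 28.8)


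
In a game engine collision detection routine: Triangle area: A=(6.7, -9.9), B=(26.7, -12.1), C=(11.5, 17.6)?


Area = |x_A(y_B-y_C) + x_B(y_C-y_A) + x_C(y_A-y_B)|/2
= |(-198.99) + 734.25 + 25.3|/2
= 560.56/2 = 280.28

280.28


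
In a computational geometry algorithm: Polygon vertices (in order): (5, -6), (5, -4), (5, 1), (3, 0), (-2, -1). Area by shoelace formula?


Shoelace sum: (5*(-4) - 5*(-6)) + (5*1 - 5*(-4)) + (5*0 - 3*1) + (3*(-1) - (-2)*0) + ((-2)*(-6) - 5*(-1))
= 46
Area = |46|/2 = 23

23


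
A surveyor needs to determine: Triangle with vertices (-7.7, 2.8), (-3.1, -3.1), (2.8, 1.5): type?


Side lengths squared: AB^2=55.97, BC^2=55.97, CA^2=111.94
Sorted: [55.97, 55.97, 111.94]
By sides: Isosceles, By angles: Right

Isosceles, Right


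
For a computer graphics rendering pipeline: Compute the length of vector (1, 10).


|u| = sqrt(1^2 + 10^2) = sqrt(101) = 10.0499

10.0499


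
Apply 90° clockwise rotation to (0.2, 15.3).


90° CW: (x,y) -> (y, -x)
(0.2,15.3) -> (15.3, -0.2)

(15.3, -0.2)


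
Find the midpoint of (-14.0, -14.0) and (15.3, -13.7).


M = (((-14)+15.3)/2, ((-14)+(-13.7))/2)
= (0.65, -13.85)

(0.65, -13.85)


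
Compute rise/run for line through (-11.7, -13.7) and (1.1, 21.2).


slope = (y2-y1)/(x2-x1) = (21.2-(-13.7))/(1.1-(-11.7)) = 34.9/12.8 = 2.7266

2.7266


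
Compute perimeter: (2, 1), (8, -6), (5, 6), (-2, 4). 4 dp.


Sides: (2, 1)->(8, -6): sqrt(85) = 9.219544, (8, -6)->(5, 6): sqrt(153) = 12.369317, (5, 6)->(-2, 4): sqrt(53) = 7.28011, (-2, 4)->(2, 1): sqrt(25) = 5
Sum = 33.868971
Perimeter = 33.869

33.869


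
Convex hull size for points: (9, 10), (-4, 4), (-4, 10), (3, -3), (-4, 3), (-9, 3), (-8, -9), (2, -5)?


Convex hull vertices (CCW): (-9, 3), (-8, -9), (2, -5), (3, -3), (9, 10), (-4, 10)
Count = 6

6


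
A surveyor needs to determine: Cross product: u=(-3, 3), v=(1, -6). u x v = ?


u x v = u_x*v_y - u_y*v_x = (-3)*(-6) - 3*1
= 18 - 3 = 15

15


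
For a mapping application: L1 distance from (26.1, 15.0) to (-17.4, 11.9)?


|26.1-(-17.4)| + |15-11.9| = 43.5 + 3.1 = 46.6

46.6


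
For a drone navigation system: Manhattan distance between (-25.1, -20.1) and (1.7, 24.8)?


|(-25.1)-1.7| + |(-20.1)-24.8| = 26.8 + 44.9 = 71.7

71.7


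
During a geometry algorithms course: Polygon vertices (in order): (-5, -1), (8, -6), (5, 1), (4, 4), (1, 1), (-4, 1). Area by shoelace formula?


Shoelace sum: ((-5)*(-6) - 8*(-1)) + (8*1 - 5*(-6)) + (5*4 - 4*1) + (4*1 - 1*4) + (1*1 - (-4)*1) + ((-4)*(-1) - (-5)*1)
= 106
Area = |106|/2 = 53

53


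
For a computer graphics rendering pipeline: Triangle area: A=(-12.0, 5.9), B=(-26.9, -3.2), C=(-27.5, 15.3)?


Area = |x_A(y_B-y_C) + x_B(y_C-y_A) + x_C(y_A-y_B)|/2
= |222 + (-252.86) + (-250.25)|/2
= 281.11/2 = 140.555

140.555


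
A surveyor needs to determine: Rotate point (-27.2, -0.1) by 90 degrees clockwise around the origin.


90° CW: (x,y) -> (y, -x)
(-27.2,-0.1) -> (-0.1, 27.2)

(-0.1, 27.2)


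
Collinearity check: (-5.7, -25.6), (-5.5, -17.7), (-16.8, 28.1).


Cross product: ((-5.5)-(-5.7))*(28.1-(-25.6)) - ((-17.7)-(-25.6))*((-16.8)-(-5.7))
= 98.43

No, not collinear


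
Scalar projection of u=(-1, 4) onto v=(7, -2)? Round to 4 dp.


u.v = -15, |v| = sqrt(53) = 7.2801
Scalar projection = u.v / |v| = -15 / sqrt(53) = -2.0604

-2.0604


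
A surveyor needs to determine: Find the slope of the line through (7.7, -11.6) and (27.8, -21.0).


slope = (y2-y1)/(x2-x1) = ((-21)-(-11.6))/(27.8-7.7) = (-9.4)/20.1 = -0.4677

-0.4677


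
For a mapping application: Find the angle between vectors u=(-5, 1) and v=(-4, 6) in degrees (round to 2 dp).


u.v = 26, |u| = sqrt(26) = 5.099, |v| = sqrt(52) = 7.2111
cos(theta) = u.v/(|u||v|) = 26/sqrt(1352) = 0.707107
theta = acos(0.707107) = 45 degrees

45 degrees


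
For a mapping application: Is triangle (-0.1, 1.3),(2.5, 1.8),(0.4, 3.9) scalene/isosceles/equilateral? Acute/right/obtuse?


Side lengths squared: AB^2=7.01, BC^2=8.82, CA^2=7.01
Sorted: [7.01, 7.01, 8.82]
By sides: Isosceles, By angles: Acute

Isosceles, Acute


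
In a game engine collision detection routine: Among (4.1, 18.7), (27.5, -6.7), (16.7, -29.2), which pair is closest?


d(P0,P1) = 34.5358, d(P0,P2) = 49.5295, d(P1,P2) = 24.9578
Closest: P1 and P2

Closest pair: (27.5, -6.7) and (16.7, -29.2), distance = 24.9578


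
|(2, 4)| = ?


|u| = sqrt(2^2 + 4^2) = sqrt(20) = 4.4721

4.4721


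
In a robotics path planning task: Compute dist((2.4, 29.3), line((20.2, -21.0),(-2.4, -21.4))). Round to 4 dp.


|cross product| = 1143.9
|line direction| = sqrt(510.92) = 22.6035
Distance = 1143.9/sqrt(510.92) = 50.6071

50.6071


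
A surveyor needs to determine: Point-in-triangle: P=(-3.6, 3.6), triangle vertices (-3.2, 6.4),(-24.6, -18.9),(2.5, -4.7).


Cross products: AB x AP = 49.8, BC x BP = 311.55, CA x CP = 20.4
All same sign? yes

Yes, inside


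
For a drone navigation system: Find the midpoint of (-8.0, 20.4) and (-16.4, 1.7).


M = (((-8)+(-16.4))/2, (20.4+1.7)/2)
= (-12.2, 11.05)

(-12.2, 11.05)


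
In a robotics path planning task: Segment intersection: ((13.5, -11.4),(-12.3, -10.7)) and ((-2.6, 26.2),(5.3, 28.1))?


Cross products: d1=-327.63, d2=-273.08, d3=-958.81, d4=-1013.36
d1*d2 < 0 and d3*d4 < 0? no

No, they don't intersect


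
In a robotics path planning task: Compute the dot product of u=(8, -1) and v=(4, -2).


u . v = u_x*v_x + u_y*v_y = 8*4 + (-1)*(-2)
= 32 + 2 = 34

34


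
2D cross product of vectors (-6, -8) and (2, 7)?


u x v = u_x*v_y - u_y*v_x = (-6)*7 - (-8)*2
= (-42) - (-16) = -26

-26


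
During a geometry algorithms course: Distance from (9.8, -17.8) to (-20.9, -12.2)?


dx=-30.7, dy=5.6
d^2 = (-30.7)^2 + 5.6^2 = 973.85
d = sqrt(973.85) = 31.2066

31.2066


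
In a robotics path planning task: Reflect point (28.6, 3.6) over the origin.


Reflection over origin: (x,y) -> (-x,-y)
(28.6, 3.6) -> (-28.6, -3.6)

(-28.6, -3.6)


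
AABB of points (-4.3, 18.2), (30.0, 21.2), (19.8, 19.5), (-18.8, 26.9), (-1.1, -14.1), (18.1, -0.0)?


x range: [-18.8, 30]
y range: [-14.1, 26.9]
Bounding box: (-18.8,-14.1) to (30,26.9)

(-18.8,-14.1) to (30,26.9)


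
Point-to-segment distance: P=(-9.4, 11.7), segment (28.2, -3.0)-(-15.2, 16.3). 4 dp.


Project P onto AB: t = 0.8491 (clamped to [0,1])
Closest point on segment: (-8.6497, 13.3871)
Distance: 1.8464

1.8464


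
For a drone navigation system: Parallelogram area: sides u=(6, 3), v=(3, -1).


|u x v| = |6*(-1) - 3*3|
= |(-6) - 9| = 15

15


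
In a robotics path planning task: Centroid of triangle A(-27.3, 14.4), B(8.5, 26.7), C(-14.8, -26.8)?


Centroid = ((x_A+x_B+x_C)/3, (y_A+y_B+y_C)/3)
= (((-27.3)+8.5+(-14.8))/3, (14.4+26.7+(-26.8))/3)
= (-11.2, 4.7667)

(-11.2, 4.7667)


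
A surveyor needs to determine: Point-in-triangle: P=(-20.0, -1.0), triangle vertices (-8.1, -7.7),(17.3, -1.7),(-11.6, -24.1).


Cross products: AB x AP = 241.58, BC x BP = -855.75, CA x CP = 218.61
All same sign? no

No, outside


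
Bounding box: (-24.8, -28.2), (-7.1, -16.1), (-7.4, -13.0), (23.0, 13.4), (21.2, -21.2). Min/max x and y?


x range: [-24.8, 23]
y range: [-28.2, 13.4]
Bounding box: (-24.8,-28.2) to (23,13.4)

(-24.8,-28.2) to (23,13.4)


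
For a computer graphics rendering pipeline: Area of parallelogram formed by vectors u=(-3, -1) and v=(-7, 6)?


|u x v| = |(-3)*6 - (-1)*(-7)|
= |(-18) - 7| = 25

25


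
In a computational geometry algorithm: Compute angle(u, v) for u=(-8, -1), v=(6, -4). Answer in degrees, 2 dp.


u.v = -44, |u| = sqrt(65) = 8.0623, |v| = sqrt(52) = 7.2111
cos(theta) = u.v/(|u||v|) = -44/sqrt(3380) = -0.756823
theta = acos(-0.756823) = 139.18 degrees

139.18 degrees


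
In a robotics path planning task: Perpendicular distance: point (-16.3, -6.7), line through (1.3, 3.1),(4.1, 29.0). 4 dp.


|cross product| = 428.4
|line direction| = sqrt(678.65) = 26.0509
Distance = 428.4/sqrt(678.65) = 16.4447

16.4447


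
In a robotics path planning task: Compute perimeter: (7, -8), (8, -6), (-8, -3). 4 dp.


Sides: (7, -8)->(8, -6): sqrt(5) = 2.236068, (8, -6)->(-8, -3): sqrt(265) = 16.278821, (-8, -3)->(7, -8): sqrt(250) = 15.811388
Sum = 34.326277
Perimeter = 34.3263

34.3263


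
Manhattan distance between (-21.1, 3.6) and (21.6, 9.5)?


|(-21.1)-21.6| + |3.6-9.5| = 42.7 + 5.9 = 48.6

48.6


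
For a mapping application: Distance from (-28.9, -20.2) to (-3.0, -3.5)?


dx=25.9, dy=16.7
d^2 = 25.9^2 + 16.7^2 = 949.7
d = sqrt(949.7) = 30.8172

30.8172


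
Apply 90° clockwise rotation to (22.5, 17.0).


90° CW: (x,y) -> (y, -x)
(22.5,17) -> (17, -22.5)

(17, -22.5)


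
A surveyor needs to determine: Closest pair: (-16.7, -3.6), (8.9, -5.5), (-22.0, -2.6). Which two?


d(P0,P1) = 25.6704, d(P0,P2) = 5.3935, d(P1,P2) = 31.0358
Closest: P0 and P2

Closest pair: (-16.7, -3.6) and (-22.0, -2.6), distance = 5.3935


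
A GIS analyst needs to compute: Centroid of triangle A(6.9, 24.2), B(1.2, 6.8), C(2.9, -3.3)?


Centroid = ((x_A+x_B+x_C)/3, (y_A+y_B+y_C)/3)
= ((6.9+1.2+2.9)/3, (24.2+6.8+(-3.3))/3)
= (3.6667, 9.2333)

(3.6667, 9.2333)


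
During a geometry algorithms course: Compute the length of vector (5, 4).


|u| = sqrt(5^2 + 4^2) = sqrt(41) = 6.4031

6.4031


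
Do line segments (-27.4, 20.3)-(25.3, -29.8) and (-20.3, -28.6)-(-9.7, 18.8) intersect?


Cross products: d1=854.88, d2=-2174.16, d3=-2221.32, d4=807.72
d1*d2 < 0 and d3*d4 < 0? yes

Yes, they intersect


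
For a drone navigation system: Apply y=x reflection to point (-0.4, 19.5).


Reflection over y=x: (x,y) -> (y,x)
(-0.4, 19.5) -> (19.5, -0.4)

(19.5, -0.4)


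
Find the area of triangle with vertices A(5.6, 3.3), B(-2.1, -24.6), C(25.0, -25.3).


Area = |x_A(y_B-y_C) + x_B(y_C-y_A) + x_C(y_A-y_B)|/2
= |3.92 + 60.06 + 697.5|/2
= 761.48/2 = 380.74

380.74


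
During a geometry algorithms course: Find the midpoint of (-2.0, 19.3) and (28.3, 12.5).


M = (((-2)+28.3)/2, (19.3+12.5)/2)
= (13.15, 15.9)

(13.15, 15.9)


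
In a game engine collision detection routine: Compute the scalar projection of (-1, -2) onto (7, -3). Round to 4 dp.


u.v = -1, |v| = sqrt(58) = 7.6158
Scalar projection = u.v / |v| = -1 / sqrt(58) = -0.1313

-0.1313


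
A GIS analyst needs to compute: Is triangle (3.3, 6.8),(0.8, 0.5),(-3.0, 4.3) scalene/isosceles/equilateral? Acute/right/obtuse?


Side lengths squared: AB^2=45.94, BC^2=28.88, CA^2=45.94
Sorted: [28.88, 45.94, 45.94]
By sides: Isosceles, By angles: Acute

Isosceles, Acute


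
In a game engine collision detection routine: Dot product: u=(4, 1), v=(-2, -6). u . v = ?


u . v = u_x*v_x + u_y*v_y = 4*(-2) + 1*(-6)
= (-8) + (-6) = -14

-14


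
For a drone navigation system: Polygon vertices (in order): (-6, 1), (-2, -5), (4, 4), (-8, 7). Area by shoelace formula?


Shoelace sum: ((-6)*(-5) - (-2)*1) + ((-2)*4 - 4*(-5)) + (4*7 - (-8)*4) + ((-8)*1 - (-6)*7)
= 138
Area = |138|/2 = 69

69


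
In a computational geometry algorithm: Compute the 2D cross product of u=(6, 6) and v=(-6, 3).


u x v = u_x*v_y - u_y*v_x = 6*3 - 6*(-6)
= 18 - (-36) = 54

54


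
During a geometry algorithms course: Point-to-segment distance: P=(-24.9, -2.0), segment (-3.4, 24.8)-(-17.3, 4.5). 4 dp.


Project P onto AB: t = 1 (clamped to [0,1])
Closest point on segment: (-17.3, 4.5)
Distance: 10.0005

10.0005


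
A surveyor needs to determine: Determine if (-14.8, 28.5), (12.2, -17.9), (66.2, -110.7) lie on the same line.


Cross product: (12.2-(-14.8))*((-110.7)-28.5) - ((-17.9)-28.5)*(66.2-(-14.8))
= 0

Yes, collinear


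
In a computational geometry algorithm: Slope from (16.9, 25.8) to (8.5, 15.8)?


slope = (y2-y1)/(x2-x1) = (15.8-25.8)/(8.5-16.9) = (-10)/(-8.4) = 1.1905

1.1905


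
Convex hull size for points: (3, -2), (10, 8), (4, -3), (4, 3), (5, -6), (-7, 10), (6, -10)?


Convex hull vertices (CCW): (-7, 10), (6, -10), (10, 8)
Count = 3

3


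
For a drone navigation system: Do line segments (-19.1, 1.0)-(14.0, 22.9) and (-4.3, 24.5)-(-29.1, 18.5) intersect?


Cross products: d1=494, d2=149.48, d3=453.73, d4=798.25
d1*d2 < 0 and d3*d4 < 0? no

No, they don't intersect


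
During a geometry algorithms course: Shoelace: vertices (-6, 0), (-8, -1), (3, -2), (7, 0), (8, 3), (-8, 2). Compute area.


Shoelace sum: ((-6)*(-1) - (-8)*0) + ((-8)*(-2) - 3*(-1)) + (3*0 - 7*(-2)) + (7*3 - 8*0) + (8*2 - (-8)*3) + ((-8)*0 - (-6)*2)
= 112
Area = |112|/2 = 56

56


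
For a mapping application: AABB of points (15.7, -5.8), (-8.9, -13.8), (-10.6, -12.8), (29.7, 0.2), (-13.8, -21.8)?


x range: [-13.8, 29.7]
y range: [-21.8, 0.2]
Bounding box: (-13.8,-21.8) to (29.7,0.2)

(-13.8,-21.8) to (29.7,0.2)


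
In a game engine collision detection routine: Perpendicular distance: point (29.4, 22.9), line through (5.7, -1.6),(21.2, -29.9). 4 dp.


|cross product| = 1050.46
|line direction| = sqrt(1041.14) = 32.2667
Distance = 1050.46/sqrt(1041.14) = 32.5555

32.5555


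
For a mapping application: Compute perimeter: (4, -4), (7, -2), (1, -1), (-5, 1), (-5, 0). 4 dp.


Sides: (4, -4)->(7, -2): sqrt(13) = 3.605551, (7, -2)->(1, -1): sqrt(37) = 6.082763, (1, -1)->(-5, 1): sqrt(40) = 6.324555, (-5, 1)->(-5, 0): sqrt(1) = 1, (-5, 0)->(4, -4): sqrt(97) = 9.848858
Sum = 26.861727
Perimeter = 26.8617

26.8617


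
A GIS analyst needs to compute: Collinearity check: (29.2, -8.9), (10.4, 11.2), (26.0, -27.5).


Cross product: (10.4-29.2)*((-27.5)-(-8.9)) - (11.2-(-8.9))*(26-29.2)
= 414

No, not collinear


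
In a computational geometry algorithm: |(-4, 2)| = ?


|u| = sqrt((-4)^2 + 2^2) = sqrt(20) = 4.4721

4.4721


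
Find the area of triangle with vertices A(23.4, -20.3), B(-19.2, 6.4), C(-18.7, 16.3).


Area = |x_A(y_B-y_C) + x_B(y_C-y_A) + x_C(y_A-y_B)|/2
= |(-231.66) + (-702.72) + 499.29|/2
= 435.09/2 = 217.545

217.545


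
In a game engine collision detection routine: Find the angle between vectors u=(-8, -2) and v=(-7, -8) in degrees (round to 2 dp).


u.v = 72, |u| = sqrt(68) = 8.2462, |v| = sqrt(113) = 10.6301
cos(theta) = u.v/(|u||v|) = 72/sqrt(7684) = 0.82137
theta = acos(0.82137) = 34.78 degrees

34.78 degrees


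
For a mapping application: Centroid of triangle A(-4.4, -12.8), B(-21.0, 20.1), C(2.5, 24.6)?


Centroid = ((x_A+x_B+x_C)/3, (y_A+y_B+y_C)/3)
= (((-4.4)+(-21)+2.5)/3, ((-12.8)+20.1+24.6)/3)
= (-7.6333, 10.6333)

(-7.6333, 10.6333)


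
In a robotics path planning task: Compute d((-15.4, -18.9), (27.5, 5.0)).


dx=42.9, dy=23.9
d^2 = 42.9^2 + 23.9^2 = 2411.62
d = sqrt(2411.62) = 49.1082

49.1082


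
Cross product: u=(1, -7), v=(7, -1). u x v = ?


u x v = u_x*v_y - u_y*v_x = 1*(-1) - (-7)*7
= (-1) - (-49) = 48

48


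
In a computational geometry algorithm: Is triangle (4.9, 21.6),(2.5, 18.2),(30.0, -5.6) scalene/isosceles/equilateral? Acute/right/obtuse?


Side lengths squared: AB^2=17.32, BC^2=1322.69, CA^2=1369.85
Sorted: [17.32, 1322.69, 1369.85]
By sides: Scalene, By angles: Obtuse

Scalene, Obtuse


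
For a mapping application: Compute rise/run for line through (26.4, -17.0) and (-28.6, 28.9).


slope = (y2-y1)/(x2-x1) = (28.9-(-17))/((-28.6)-26.4) = 45.9/(-55) = -0.8345

-0.8345


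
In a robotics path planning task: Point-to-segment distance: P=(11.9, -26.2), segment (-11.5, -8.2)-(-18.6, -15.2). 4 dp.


Project P onto AB: t = 0 (clamped to [0,1])
Closest point on segment: (-11.5, -8.2)
Distance: 29.5222

29.5222


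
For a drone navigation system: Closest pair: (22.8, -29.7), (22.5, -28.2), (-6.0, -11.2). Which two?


d(P0,P1) = 1.5297, d(P0,P2) = 34.23, d(P1,P2) = 33.1851
Closest: P0 and P1

Closest pair: (22.8, -29.7) and (22.5, -28.2), distance = 1.5297


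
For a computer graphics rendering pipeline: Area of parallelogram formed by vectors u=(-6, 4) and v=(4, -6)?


|u x v| = |(-6)*(-6) - 4*4|
= |36 - 16| = 20

20


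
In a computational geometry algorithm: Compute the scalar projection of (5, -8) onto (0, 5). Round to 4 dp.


u.v = -40, |v| = sqrt(25) = 5
Scalar projection = u.v / |v| = -40 / sqrt(25) = -8

-8


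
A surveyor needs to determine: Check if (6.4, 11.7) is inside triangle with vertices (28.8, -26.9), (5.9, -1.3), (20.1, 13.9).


Cross products: AB x AP = -310.5, BC x BP = 177, CA x CP = -578.1
All same sign? no

No, outside


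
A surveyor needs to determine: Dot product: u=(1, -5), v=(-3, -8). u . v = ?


u . v = u_x*v_x + u_y*v_y = 1*(-3) + (-5)*(-8)
= (-3) + 40 = 37

37


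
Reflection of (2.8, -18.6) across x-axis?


Reflection over x-axis: (x,y) -> (x,-y)
(2.8, -18.6) -> (2.8, 18.6)

(2.8, 18.6)


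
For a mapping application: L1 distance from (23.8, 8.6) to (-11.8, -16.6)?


|23.8-(-11.8)| + |8.6-(-16.6)| = 35.6 + 25.2 = 60.8

60.8


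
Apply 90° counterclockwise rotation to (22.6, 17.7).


90° CCW: (x,y) -> (-y, x)
(22.6,17.7) -> (-17.7, 22.6)

(-17.7, 22.6)


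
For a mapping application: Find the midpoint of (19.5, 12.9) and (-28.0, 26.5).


M = ((19.5+(-28))/2, (12.9+26.5)/2)
= (-4.25, 19.7)

(-4.25, 19.7)


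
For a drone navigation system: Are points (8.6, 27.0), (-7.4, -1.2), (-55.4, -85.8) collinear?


Cross product: ((-7.4)-8.6)*((-85.8)-27) - ((-1.2)-27)*((-55.4)-8.6)
= 0

Yes, collinear
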